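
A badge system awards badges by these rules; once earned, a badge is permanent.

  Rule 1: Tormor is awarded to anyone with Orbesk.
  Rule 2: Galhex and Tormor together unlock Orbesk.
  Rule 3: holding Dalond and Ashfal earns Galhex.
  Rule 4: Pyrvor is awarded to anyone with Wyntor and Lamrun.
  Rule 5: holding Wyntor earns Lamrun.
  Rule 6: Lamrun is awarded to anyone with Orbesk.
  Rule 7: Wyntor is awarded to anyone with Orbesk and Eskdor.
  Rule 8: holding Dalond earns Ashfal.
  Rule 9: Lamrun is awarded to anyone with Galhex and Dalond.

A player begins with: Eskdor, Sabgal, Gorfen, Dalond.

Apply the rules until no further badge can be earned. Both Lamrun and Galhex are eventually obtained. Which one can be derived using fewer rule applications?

Galhex: With Dalond, Ashfal is earned (Rule 8). With Dalond and Ashfal, Galhex is earned (Rule 3). [2 rule applications]
Lamrun: With Dalond, Ashfal is earned (Rule 8). With Dalond and Ashfal, Galhex is earned (Rule 3). With Galhex and Dalond, Lamrun is earned (Rule 9). [3 rule applications]
Galhex needs fewer.

Galhex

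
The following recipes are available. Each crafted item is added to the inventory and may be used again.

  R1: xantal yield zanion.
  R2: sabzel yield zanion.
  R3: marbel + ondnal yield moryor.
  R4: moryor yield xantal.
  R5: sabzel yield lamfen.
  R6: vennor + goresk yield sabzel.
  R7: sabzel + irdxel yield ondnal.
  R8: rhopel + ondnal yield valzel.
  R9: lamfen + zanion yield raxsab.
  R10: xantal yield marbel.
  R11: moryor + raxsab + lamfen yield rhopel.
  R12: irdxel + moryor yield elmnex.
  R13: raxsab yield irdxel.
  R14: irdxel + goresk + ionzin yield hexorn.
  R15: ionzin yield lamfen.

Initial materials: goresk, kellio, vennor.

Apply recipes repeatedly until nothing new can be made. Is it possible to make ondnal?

Using R6, vennor and goresk make sabzel.
sabzel → lamfen (R5).
sabzel → zanion (R2).
Using R9, lamfen and zanion make raxsab.
Using R13, raxsab makes irdxel.
Using R7, sabzel and irdxel make ondnal.

Yes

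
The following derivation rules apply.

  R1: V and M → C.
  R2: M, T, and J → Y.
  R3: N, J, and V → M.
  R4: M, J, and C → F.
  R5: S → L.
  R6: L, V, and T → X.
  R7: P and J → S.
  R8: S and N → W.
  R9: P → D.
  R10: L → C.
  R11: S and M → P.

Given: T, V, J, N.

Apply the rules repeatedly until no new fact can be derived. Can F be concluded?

N, J, and V hold, so M follows (R3).
V and M hold, so C follows (R1).
M, J, and C hold, so F follows (R4).

Yes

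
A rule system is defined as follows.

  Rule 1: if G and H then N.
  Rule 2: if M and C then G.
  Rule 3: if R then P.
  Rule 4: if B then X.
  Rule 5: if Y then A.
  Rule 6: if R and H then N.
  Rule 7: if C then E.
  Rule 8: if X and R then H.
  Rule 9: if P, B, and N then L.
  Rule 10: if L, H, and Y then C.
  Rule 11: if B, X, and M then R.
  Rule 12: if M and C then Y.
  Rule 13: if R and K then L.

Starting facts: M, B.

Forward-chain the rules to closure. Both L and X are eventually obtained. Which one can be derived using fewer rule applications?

X: From B, Rule 4 gives X. [1 rule application]
L: B holds, so X follows (Rule 4). From B, X, and M, Rule 11 gives R. From X and R, Rule 8 gives H. From R, Rule 3 gives P. R and H hold, so N follows (Rule 6). From P, B, and N, Rule 9 gives L. [6 rule applications]
X needs fewer.

X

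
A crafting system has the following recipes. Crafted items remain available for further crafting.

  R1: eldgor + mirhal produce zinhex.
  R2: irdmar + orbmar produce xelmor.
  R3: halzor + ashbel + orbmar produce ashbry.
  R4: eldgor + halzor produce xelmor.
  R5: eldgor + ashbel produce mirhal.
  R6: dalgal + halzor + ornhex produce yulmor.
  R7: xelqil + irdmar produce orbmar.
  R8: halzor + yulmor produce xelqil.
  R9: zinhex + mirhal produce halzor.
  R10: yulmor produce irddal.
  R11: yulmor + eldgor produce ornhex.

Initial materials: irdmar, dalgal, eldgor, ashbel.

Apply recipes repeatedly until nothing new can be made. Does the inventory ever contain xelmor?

Yes

eldgor + ashbel → mirhal (R5).
eldgor + mirhal → zinhex (R1).
Using R9, zinhex and mirhal make halzor.
Using R4, eldgor and halzor make xelmor.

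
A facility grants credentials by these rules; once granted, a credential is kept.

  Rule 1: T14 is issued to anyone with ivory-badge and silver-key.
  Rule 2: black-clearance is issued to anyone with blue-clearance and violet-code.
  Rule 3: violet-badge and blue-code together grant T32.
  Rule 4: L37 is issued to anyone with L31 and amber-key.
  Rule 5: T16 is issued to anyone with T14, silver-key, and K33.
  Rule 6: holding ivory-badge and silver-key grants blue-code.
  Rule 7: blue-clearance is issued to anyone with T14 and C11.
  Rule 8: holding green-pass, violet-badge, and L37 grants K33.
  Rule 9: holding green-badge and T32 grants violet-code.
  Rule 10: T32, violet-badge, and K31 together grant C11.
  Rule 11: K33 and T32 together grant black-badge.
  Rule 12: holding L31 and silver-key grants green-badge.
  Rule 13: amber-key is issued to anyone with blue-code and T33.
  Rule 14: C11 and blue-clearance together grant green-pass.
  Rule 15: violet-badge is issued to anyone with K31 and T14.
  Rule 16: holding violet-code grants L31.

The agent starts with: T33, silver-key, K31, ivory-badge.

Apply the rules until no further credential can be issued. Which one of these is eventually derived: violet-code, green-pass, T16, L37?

Holding ivory-badge and silver-key grants blue-code (Rule 6).
Holding ivory-badge and silver-key grants T14 (Rule 1).
Holding K31 and T14 grants violet-badge (Rule 15).
Holding violet-badge and blue-code grants T32 (Rule 3).
Holding T32, violet-badge, and K31 grants C11 (Rule 10).
Holding T14 and C11 grants blue-clearance (Rule 7).
Holding C11 and blue-clearance grants green-pass (Rule 14).
L37 would need L31 and amber-key (Rule 4), but L31 is never granted. T16 would need T14, silver-key, and K33 (Rule 5), but K33 is never granted. violet-code would need green-badge and T32 (Rule 9), but green-badge is never granted.

green-pass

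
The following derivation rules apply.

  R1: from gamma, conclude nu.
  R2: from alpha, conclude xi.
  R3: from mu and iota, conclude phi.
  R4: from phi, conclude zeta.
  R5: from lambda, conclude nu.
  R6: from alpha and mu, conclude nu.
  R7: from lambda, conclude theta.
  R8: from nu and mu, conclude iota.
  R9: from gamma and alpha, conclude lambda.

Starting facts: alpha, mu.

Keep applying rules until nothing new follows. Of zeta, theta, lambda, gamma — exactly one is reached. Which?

alpha and mu hold, so nu follows (R6).
nu and mu hold, so iota follows (R8).
From mu and iota, R3 gives phi.
phi holds, so zeta follows (R4).
theta would need lambda (R7), but lambda is never established. No rule produces gamma, and it is not given. lambda would need gamma and alpha (R9), but gamma is never established.

zeta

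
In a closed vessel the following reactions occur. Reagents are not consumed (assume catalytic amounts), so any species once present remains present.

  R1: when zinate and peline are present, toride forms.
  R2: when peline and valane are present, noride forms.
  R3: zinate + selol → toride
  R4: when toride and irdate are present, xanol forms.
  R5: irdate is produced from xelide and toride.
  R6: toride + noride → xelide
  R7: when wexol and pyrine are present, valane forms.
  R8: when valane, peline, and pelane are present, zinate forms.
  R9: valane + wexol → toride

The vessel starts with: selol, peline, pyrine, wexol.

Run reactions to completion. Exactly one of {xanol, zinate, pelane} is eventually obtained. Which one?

xanol

wexol and pyrine present → valane forms (R7).
peline and valane present → noride forms (R2).
valane and wexol present → toride forms (R9).
toride and noride present → xelide forms (R6).
xelide and toride present → irdate forms (R5).
toride and irdate present → xanol forms (R4).
No rule produces pelane, and it is not given. zinate would need valane, peline, and pelane (R8), but pelane never forms.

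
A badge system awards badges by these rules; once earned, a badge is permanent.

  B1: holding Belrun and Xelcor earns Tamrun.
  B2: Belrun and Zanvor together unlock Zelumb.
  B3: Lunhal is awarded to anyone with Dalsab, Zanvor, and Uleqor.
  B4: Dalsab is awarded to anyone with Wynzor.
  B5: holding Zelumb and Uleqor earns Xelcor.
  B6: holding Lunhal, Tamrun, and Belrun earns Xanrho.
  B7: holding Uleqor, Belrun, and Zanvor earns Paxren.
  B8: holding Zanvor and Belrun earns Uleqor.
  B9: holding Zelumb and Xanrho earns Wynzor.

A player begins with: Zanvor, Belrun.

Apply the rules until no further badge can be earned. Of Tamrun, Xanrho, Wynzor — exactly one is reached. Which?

With Belrun and Zanvor, Zelumb is earned (B2).
With Zanvor and Belrun, Uleqor is earned (B8).
With Zelumb and Uleqor, Xelcor is earned (B5).
With Belrun and Xelcor, Tamrun is earned (B1).
Wynzor would need Zelumb and Xanrho (B9), but Xanrho is never earned. Xanrho would need Lunhal, Tamrun, and Belrun (B6), but Lunhal is never earned.

Tamrun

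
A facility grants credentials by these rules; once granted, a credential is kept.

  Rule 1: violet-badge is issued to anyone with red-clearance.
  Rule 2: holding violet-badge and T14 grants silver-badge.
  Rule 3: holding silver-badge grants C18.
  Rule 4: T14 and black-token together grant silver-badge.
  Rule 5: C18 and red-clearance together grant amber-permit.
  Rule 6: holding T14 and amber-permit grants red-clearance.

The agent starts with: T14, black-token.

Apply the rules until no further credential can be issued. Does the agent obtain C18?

Yes

Holding T14 and black-token grants silver-badge (Rule 4).
Holding silver-badge grants C18 (Rule 3).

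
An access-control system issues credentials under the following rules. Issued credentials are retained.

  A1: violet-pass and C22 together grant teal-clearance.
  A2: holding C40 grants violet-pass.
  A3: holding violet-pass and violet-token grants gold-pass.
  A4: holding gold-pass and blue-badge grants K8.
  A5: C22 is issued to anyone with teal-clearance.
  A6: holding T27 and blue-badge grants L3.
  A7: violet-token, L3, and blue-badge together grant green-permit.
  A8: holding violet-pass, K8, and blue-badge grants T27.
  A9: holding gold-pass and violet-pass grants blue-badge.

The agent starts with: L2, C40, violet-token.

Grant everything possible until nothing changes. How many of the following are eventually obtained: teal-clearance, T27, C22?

1

Holding C40 grants violet-pass (A2).
Holding violet-pass and violet-token grants gold-pass (A3).
Holding gold-pass and violet-pass grants blue-badge (A9).
Holding gold-pass and blue-badge grants K8 (A4).
Holding violet-pass, K8, and blue-badge grants T27 (A8).
teal-clearance would need violet-pass and C22 (A1), but C22 is never granted.
T27: reached.
C22 would need teal-clearance (A5), but teal-clearance is never granted.
Reached: T27 — 1 of the 3.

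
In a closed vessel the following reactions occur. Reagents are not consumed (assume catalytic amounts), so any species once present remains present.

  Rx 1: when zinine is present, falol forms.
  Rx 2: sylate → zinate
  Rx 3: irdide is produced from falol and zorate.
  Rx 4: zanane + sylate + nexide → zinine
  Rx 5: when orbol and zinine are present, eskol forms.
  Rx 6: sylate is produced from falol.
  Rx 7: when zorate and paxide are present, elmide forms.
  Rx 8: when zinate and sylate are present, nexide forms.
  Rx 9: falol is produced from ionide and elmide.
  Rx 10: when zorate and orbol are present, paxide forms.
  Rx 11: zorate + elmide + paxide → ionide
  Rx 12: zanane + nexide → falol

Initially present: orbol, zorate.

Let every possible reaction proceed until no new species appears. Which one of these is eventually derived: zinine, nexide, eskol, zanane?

nexide

zorate and orbol present → paxide forms (Rx 10).
zorate and paxide present → elmide forms (Rx 7).
zorate, elmide, and paxide present → ionide forms (Rx 11).
ionide and elmide present → falol forms (Rx 9).
falol present → sylate forms (Rx 6).
sylate present → zinate forms (Rx 2).
zinate and sylate present → nexide forms (Rx 8).
zinine would need zanane, sylate, and nexide (Rx 4), but zanane never forms. eskol would need orbol and zinine (Rx 5), but zinine never forms. No rule produces zanane, and it is not given.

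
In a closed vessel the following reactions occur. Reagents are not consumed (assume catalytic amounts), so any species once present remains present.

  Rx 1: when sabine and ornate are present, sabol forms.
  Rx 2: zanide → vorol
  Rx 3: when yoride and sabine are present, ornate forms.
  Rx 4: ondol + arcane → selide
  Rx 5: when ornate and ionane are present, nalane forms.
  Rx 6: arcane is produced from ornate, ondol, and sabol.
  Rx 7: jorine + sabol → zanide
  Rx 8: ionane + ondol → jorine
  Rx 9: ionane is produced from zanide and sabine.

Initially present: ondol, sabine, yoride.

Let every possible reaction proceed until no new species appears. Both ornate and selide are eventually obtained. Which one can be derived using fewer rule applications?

ornate

ornate: yoride and sabine present → ornate forms (Rx 3). [1 rule application]
selide: yoride and sabine present → ornate forms (Rx 3). sabine and ornate present → sabol forms (Rx 1). ornate, ondol, and sabol present → arcane forms (Rx 6). ondol and arcane present → selide forms (Rx 4). [4 rule applications]
ornate needs fewer.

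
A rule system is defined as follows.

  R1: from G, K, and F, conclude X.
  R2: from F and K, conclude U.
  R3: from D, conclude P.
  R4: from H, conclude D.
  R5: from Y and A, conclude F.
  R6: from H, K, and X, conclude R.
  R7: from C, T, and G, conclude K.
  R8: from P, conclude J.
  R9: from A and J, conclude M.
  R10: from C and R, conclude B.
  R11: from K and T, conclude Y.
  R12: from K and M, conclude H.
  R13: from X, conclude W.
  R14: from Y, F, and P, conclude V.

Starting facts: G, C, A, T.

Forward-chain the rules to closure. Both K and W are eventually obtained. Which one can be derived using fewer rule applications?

K: From C, T, and G, R7 gives K. [1 rule application]
W: From C, T, and G, R7 gives K. From K and T, R11 gives Y. Y and A hold, so F follows (R5). G, K, and F hold, so X follows (R1). From X, R13 gives W. [5 rule applications]
K needs fewer.

K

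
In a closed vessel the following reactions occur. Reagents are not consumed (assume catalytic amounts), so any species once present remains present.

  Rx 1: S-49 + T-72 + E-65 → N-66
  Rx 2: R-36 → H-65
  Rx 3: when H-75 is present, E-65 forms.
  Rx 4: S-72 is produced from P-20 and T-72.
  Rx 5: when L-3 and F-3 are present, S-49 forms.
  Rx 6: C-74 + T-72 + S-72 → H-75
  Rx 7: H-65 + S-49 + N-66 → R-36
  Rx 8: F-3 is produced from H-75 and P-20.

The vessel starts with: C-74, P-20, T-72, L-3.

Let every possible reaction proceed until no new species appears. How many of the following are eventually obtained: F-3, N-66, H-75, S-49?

4

P-20 and T-72 present → S-72 forms (Rx 4).
C-74, T-72, and S-72 present → H-75 forms (Rx 6).
H-75 and P-20 present → F-3 forms (Rx 8).
H-75 present → E-65 forms (Rx 3).
L-3 and F-3 present → S-49 forms (Rx 5).
S-49, T-72, and E-65 present → N-66 forms (Rx 1).
F-3: reached.
N-66: reached.
H-75: reached.
S-49: reached.
All 4 are reached.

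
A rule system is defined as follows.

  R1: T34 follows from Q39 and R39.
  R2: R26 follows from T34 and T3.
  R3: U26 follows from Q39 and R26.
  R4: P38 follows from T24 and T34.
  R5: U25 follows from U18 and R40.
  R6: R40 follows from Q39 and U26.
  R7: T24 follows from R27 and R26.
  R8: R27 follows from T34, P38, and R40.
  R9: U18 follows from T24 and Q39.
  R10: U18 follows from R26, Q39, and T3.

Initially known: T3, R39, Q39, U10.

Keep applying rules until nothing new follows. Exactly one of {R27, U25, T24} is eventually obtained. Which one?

Q39 and R39 hold, so T34 follows (R1).
T34 and T3 hold, so R26 follows (R2).
R26, Q39, and T3 hold, so U18 follows (R10).
From Q39 and R26, R3 gives U26.
Q39 and U26 hold, so R40 follows (R6).
From U18 and R40, R5 gives U25.
T24 would need R27 and R26 (R7), but R27 is never established. R27 would need T34, P38, and R40 (R8), but P38 is never established.

U25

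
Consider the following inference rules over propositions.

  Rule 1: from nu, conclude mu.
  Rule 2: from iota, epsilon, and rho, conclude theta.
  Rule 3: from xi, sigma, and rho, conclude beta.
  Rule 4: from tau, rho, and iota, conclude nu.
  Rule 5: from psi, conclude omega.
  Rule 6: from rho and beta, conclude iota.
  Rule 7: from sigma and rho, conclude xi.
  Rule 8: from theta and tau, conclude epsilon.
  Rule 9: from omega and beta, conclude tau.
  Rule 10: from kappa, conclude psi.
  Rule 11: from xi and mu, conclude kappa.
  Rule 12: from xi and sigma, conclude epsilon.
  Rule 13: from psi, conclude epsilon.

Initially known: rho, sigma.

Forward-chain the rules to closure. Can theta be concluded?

Yes

sigma and rho hold, so xi follows (Rule 7).
From xi, sigma, and rho, Rule 3 gives beta.
xi and sigma hold, so epsilon follows (Rule 12).
rho and beta hold, so iota follows (Rule 6).
iota, epsilon, and rho hold, so theta follows (Rule 2).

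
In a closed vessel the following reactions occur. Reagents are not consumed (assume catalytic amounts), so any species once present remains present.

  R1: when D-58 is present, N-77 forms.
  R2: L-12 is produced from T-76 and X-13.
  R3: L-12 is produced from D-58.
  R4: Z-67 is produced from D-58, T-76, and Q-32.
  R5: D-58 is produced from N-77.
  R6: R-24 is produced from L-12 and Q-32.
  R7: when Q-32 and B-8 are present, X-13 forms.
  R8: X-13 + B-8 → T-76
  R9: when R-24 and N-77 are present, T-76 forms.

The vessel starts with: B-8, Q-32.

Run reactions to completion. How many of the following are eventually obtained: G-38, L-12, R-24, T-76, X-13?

4

Q-32 and B-8 present → X-13 forms (R7).
X-13 and B-8 present → T-76 forms (R8).
T-76 and X-13 present → L-12 forms (R2).
L-12 and Q-32 present → R-24 forms (R6).
No rule produces G-38, and it is not given.
L-12: reached.
R-24: reached.
T-76: reached.
X-13: reached.
Reached: L-12, R-24, T-76, and X-13 — 4 of the 5.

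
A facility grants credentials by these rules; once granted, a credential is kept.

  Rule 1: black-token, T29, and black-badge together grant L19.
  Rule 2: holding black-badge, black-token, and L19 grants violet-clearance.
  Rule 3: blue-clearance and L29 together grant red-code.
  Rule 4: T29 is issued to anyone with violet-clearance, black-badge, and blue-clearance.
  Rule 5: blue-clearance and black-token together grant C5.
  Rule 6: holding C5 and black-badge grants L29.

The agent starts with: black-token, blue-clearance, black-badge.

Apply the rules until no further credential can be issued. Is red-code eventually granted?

Holding blue-clearance and black-token grants C5 (Rule 5).
Holding C5 and black-badge grants L29 (Rule 6).
Holding blue-clearance and L29 grants red-code (Rule 3).

Yes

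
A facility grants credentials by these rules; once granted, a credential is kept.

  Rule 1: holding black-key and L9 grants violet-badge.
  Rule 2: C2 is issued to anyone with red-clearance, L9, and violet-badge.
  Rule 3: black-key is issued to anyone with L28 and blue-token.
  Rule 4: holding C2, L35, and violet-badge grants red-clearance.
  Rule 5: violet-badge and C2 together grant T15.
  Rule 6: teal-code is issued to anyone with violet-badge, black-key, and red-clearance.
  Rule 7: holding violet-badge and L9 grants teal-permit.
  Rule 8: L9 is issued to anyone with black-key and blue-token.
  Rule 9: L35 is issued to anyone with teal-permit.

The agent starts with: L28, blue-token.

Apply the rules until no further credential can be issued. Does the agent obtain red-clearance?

No

red-clearance would need C2, L35, and violet-badge (Rule 4), but C2 is never granted.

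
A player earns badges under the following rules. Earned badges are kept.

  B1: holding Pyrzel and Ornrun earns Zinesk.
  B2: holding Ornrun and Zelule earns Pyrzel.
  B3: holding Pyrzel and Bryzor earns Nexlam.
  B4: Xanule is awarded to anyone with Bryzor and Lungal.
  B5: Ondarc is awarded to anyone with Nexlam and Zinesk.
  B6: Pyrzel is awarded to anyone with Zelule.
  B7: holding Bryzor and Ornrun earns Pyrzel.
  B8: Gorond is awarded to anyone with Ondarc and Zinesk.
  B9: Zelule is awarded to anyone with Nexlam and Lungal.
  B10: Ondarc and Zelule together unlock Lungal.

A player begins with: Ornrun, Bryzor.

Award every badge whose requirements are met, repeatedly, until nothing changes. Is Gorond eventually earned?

With Bryzor and Ornrun, Pyrzel is earned (B7).
With Pyrzel and Bryzor, Nexlam is earned (B3).
With Pyrzel and Ornrun, Zinesk is earned (B1).
With Nexlam and Zinesk, Ondarc is earned (B5).
With Ondarc and Zinesk, Gorond is earned (B8).

Yes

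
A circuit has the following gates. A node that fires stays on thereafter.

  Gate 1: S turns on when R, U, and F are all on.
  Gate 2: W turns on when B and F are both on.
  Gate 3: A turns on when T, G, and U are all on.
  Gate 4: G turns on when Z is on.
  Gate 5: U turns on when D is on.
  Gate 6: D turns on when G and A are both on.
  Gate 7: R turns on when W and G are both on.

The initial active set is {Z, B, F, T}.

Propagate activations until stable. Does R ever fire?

Yes

B and F are on, so W turns on (Gate 2).
Z is on, so G turns on (Gate 4).
Gate 7: W and G on → R on.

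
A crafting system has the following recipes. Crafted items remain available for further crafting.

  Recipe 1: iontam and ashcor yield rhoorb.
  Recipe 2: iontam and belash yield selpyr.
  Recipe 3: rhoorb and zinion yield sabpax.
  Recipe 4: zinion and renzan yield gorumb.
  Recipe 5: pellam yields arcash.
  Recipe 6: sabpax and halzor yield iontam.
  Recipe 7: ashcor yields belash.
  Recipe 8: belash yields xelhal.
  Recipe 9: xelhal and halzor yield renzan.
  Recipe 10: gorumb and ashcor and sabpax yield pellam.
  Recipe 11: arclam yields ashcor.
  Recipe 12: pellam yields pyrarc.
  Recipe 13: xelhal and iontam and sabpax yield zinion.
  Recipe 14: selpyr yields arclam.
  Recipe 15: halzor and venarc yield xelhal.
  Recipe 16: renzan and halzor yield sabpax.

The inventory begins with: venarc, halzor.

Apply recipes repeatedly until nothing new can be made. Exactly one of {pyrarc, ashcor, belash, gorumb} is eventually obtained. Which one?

gorumb

halzor and venarc → xelhal (Recipe 15).
Using Recipe 9, xelhal and halzor make renzan.
Using Recipe 16, renzan and halzor make sabpax.
sabpax and halzor → iontam (Recipe 6).
Using Recipe 13, xelhal, iontam, and sabpax make zinion.
Using Recipe 4, zinion and renzan make gorumb.
pyrarc would need pellam (Recipe 12), but pellam is never obtained. ashcor would need arclam (Recipe 11), but arclam is never obtained. belash would need ashcor (Recipe 7), but ashcor is never obtained.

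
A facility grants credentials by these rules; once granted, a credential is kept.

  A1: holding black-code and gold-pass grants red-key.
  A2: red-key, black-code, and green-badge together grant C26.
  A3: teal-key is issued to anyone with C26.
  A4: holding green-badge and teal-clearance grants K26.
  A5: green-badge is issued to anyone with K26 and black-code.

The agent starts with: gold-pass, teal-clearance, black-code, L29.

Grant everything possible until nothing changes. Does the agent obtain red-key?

Yes

Holding black-code and gold-pass grants red-key (A1).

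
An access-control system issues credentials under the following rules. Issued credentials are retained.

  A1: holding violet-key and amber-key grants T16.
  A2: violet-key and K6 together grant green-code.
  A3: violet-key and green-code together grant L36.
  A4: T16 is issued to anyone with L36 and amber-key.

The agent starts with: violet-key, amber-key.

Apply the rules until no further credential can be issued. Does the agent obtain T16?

Holding violet-key and amber-key grants T16 (A1).

Yes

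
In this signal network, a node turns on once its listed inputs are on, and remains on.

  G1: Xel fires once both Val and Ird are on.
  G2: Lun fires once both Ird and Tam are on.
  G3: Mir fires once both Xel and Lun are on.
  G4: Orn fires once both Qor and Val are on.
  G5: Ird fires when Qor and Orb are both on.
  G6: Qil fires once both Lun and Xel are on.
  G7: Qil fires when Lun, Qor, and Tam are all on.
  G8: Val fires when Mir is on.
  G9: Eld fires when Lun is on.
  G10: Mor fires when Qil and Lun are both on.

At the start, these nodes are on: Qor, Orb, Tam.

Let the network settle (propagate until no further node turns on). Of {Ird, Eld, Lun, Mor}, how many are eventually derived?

4

Qor and Orb are on, so Ird fires (G5).
Ird and Tam are on, so Lun fires (G2).
G7: Lun, Qor, and Tam on → Qil on.
G9: Lun on → Eld on.
G10: Qil and Lun on → Mor on.
Ird: reached.
Eld: reached.
Lun: reached.
Mor: reached.
All 4 are reached.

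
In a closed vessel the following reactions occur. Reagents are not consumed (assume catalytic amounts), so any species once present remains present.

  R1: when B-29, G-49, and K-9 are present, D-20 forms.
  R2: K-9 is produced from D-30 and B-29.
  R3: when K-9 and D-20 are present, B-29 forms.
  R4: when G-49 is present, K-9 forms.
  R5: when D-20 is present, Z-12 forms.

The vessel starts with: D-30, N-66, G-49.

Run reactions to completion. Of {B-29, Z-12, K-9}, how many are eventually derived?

G-49 present → K-9 forms (R4).
B-29 would need K-9 and D-20 (R3), but D-20 never forms.
Z-12 would need D-20 (R5), but D-20 never forms.
K-9: reached.
Reached: K-9 — 1 of the 3.

1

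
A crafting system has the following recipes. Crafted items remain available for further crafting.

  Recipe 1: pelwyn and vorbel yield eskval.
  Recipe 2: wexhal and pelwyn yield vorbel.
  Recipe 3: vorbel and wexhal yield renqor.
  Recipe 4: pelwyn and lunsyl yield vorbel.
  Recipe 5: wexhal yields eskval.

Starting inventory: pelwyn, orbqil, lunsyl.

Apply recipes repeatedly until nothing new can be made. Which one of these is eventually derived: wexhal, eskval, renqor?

eskval

pelwyn and lunsyl → vorbel (Recipe 4).
pelwyn and vorbel → eskval (Recipe 1).
renqor would need vorbel and wexhal (Recipe 3), but wexhal is never obtained. No rule produces wexhal, and it is not given.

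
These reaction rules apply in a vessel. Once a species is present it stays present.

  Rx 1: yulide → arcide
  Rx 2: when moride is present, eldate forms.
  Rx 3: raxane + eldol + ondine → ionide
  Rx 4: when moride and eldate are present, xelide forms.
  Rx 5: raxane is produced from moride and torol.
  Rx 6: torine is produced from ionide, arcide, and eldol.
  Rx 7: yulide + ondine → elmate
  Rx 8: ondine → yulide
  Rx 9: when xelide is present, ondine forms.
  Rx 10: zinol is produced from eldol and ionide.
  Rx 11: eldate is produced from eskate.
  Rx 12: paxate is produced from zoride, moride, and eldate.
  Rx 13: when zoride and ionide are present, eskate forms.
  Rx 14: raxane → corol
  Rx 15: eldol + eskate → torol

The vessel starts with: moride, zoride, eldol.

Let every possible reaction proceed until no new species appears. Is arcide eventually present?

moride present → eldate forms (Rx 2).
moride and eldate present → xelide forms (Rx 4).
xelide present → ondine forms (Rx 9).
ondine present → yulide forms (Rx 8).
yulide present → arcide forms (Rx 1).

Yes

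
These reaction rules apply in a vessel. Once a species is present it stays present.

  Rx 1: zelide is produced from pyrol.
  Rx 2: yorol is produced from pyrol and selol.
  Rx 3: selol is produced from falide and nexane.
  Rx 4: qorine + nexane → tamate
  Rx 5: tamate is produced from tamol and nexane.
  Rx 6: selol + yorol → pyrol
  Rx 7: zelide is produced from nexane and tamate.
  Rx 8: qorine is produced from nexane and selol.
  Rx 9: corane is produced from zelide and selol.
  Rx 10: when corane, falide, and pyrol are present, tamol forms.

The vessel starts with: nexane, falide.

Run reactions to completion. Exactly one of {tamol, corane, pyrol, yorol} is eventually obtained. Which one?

falide and nexane present → selol forms (Rx 3).
nexane and selol present → qorine forms (Rx 8).
qorine and nexane present → tamate forms (Rx 4).
nexane and tamate present → zelide forms (Rx 7).
zelide and selol present → corane forms (Rx 9).
tamol would need corane, falide, and pyrol (Rx 10), but pyrol never forms. yorol would need pyrol and selol (Rx 2), but pyrol never forms. pyrol would need selol and yorol (Rx 6), but yorol never forms.

corane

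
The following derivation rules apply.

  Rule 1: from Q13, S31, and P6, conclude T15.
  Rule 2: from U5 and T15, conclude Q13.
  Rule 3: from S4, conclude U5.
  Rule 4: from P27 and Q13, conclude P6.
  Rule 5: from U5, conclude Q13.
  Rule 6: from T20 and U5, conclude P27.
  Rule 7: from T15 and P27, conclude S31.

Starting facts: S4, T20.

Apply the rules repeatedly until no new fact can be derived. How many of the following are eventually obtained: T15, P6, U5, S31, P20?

From S4, Rule 3 gives U5.
U5 holds, so Q13 follows (Rule 5).
From T20 and U5, Rule 6 gives P27.
P27 and Q13 hold, so P6 follows (Rule 4).
T15 would need Q13, S31, and P6 (Rule 1), but S31 is never established.
P6: reached.
U5: reached.
S31 would need T15 and P27 (Rule 7), but T15 is never established.
No rule produces P20, and it is not given.
Reached: P6 and U5 — 2 of the 5.

2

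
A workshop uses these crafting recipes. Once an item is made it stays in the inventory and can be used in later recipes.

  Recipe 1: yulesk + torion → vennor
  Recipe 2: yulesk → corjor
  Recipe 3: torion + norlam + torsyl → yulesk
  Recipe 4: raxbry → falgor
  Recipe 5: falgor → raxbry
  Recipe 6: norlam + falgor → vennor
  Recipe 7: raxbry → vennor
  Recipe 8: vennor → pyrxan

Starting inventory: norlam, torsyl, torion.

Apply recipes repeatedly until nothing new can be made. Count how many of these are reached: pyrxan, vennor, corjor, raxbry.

3

Using Recipe 3, torion, norlam, and torsyl make yulesk.
yulesk + torion → vennor (Recipe 1).
Using Recipe 2, yulesk makes corjor.
vennor → pyrxan (Recipe 8).
pyrxan: reached.
vennor: reached.
corjor: reached.
raxbry would need falgor (Recipe 5), but falgor is never obtained.
Reached: pyrxan, vennor, and corjor — 3 of the 4.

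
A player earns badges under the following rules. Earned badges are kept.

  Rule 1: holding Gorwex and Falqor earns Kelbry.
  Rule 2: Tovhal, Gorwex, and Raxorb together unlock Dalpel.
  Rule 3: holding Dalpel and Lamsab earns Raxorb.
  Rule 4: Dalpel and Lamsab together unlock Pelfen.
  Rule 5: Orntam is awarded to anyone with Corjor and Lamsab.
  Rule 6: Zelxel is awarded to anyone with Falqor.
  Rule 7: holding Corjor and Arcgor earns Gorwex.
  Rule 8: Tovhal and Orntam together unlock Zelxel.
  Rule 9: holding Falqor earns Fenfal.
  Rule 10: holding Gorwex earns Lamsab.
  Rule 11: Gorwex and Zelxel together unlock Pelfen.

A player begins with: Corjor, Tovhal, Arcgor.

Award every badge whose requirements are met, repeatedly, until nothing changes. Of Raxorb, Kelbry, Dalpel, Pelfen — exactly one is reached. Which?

Pelfen

With Corjor and Arcgor, Gorwex is earned (Rule 7).
With Gorwex, Lamsab is earned (Rule 10).
With Corjor and Lamsab, Orntam is earned (Rule 5).
With Tovhal and Orntam, Zelxel is earned (Rule 8).
With Gorwex and Zelxel, Pelfen is earned (Rule 11).
Raxorb would need Dalpel and Lamsab (Rule 3), but Dalpel is never earned. Kelbry would need Gorwex and Falqor (Rule 1), but Falqor is never earned. Dalpel would need Tovhal, Gorwex, and Raxorb (Rule 2), but Raxorb is never earned.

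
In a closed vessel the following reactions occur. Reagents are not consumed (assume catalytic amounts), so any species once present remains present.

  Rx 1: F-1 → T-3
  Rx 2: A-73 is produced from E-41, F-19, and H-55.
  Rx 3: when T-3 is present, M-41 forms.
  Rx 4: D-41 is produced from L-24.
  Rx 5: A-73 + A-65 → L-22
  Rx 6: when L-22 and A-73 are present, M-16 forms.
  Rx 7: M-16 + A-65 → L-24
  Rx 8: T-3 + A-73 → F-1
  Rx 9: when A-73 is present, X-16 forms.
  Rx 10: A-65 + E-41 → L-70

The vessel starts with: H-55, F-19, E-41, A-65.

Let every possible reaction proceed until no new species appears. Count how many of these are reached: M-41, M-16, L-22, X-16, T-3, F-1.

E-41, F-19, and H-55 present → A-73 forms (Rx 2).
A-73 present → X-16 forms (Rx 9).
A-73 and A-65 present → L-22 forms (Rx 5).
L-22 and A-73 present → M-16 forms (Rx 6).
M-41 would need T-3 (Rx 3), but T-3 never forms.
M-16: reached.
L-22: reached.
X-16: reached.
T-3 would need F-1 (Rx 1), but F-1 never forms.
F-1 would need T-3 and A-73 (Rx 8), but T-3 never forms.
Reached: M-16, L-22, and X-16 — 3 of the 6.

3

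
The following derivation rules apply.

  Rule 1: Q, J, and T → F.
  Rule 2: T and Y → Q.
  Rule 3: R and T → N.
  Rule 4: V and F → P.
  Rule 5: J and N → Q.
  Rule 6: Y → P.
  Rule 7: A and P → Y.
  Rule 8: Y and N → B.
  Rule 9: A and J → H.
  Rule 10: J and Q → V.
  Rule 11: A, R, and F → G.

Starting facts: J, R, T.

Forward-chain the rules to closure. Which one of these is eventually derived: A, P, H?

P

R and T hold, so N follows (Rule 3).
J and N hold, so Q follows (Rule 5).
From J and Q, Rule 10 gives V.
From Q, J, and T, Rule 1 gives F.
From V and F, Rule 4 gives P.
H would need A and J (Rule 9), but A is never established. No rule produces A, and it is not given.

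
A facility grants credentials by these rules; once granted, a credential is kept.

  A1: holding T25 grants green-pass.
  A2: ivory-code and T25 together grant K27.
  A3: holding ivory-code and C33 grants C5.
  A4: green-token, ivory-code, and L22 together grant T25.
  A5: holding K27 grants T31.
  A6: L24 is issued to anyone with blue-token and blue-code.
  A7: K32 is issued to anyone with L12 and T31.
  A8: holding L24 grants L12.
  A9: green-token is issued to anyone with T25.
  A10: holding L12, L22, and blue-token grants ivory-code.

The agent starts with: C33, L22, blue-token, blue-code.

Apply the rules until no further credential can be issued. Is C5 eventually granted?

Yes

Holding blue-token and blue-code grants L24 (A6).
Holding L24 grants L12 (A8).
Holding L12, L22, and blue-token grants ivory-code (A10).
Holding ivory-code and C33 grants C5 (A3).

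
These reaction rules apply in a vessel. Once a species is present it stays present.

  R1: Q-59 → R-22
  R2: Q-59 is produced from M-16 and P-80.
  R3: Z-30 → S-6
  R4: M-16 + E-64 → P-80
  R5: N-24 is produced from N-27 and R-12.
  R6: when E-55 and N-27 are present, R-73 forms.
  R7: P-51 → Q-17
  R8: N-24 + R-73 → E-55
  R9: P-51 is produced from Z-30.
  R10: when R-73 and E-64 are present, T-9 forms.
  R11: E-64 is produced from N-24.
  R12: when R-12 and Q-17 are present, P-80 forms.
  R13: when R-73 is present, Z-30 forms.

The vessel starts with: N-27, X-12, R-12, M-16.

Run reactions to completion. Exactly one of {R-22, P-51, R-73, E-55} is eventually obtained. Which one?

N-27 and R-12 present → N-24 forms (R5).
N-24 present → E-64 forms (R11).
M-16 and E-64 present → P-80 forms (R4).
M-16 and P-80 present → Q-59 forms (R2).
Q-59 present → R-22 forms (R1).
P-51 would need Z-30 (R9), but Z-30 never forms. E-55 would need N-24 and R-73 (R8), but R-73 never forms. R-73 would need E-55 and N-27 (R6), but E-55 never forms.

R-22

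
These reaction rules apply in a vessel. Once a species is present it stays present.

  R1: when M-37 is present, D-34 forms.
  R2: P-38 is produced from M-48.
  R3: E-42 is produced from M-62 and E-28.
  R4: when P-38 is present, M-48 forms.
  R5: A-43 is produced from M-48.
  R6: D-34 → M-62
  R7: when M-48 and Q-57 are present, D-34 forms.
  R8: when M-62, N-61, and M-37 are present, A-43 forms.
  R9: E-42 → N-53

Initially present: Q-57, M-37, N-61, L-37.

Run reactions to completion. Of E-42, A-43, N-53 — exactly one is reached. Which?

A-43

M-37 present → D-34 forms (R1).
D-34 present → M-62 forms (R6).
M-62, N-61, and M-37 present → A-43 forms (R8).
N-53 would need E-42 (R9), but E-42 never forms. E-42 would need M-62 and E-28 (R3), but E-28 never forms.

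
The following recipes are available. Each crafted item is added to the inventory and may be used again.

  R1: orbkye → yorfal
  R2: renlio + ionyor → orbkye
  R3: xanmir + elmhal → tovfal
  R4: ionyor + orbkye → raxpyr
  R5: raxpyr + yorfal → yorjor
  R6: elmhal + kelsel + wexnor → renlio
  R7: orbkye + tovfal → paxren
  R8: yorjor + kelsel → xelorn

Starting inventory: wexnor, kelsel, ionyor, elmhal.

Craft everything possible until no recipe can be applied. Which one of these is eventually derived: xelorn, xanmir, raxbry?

xelorn

elmhal + kelsel + wexnor → renlio (R6).
renlio + ionyor → orbkye (R2).
Using R4, ionyor and orbkye make raxpyr.
orbkye → yorfal (R1).
raxpyr + yorfal → yorjor (R5).
yorjor + kelsel → xelorn (R8).
No rule produces xanmir, and it is not given. No rule produces raxbry, and it is not given.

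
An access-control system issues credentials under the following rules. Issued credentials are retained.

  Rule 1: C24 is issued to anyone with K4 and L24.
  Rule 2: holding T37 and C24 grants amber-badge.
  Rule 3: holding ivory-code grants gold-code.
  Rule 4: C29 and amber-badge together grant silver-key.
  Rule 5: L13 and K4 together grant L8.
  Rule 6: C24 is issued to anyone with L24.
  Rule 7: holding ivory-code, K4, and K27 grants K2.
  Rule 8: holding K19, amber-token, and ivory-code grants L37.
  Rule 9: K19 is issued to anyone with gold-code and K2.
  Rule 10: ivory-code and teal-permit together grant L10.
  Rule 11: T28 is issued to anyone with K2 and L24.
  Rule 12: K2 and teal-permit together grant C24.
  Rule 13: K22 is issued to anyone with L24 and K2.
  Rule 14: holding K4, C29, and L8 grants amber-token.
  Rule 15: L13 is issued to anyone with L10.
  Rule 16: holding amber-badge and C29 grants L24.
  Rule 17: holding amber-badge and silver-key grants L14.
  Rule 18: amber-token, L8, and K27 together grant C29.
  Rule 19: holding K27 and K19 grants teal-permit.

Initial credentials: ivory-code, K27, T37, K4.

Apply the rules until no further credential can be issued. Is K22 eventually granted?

K22 would need L24 and K2 (Rule 13), but L24 is never granted.

No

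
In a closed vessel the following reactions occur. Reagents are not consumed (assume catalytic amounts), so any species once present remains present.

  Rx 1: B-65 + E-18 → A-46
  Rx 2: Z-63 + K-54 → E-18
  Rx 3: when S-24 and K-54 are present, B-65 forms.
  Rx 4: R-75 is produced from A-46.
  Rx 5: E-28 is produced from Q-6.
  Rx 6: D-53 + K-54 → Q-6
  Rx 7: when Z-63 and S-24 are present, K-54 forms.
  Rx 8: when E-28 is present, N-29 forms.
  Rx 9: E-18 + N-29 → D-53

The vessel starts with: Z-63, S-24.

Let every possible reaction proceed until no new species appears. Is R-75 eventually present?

Z-63 and S-24 present → K-54 forms (Rx 7).
Z-63 and K-54 present → E-18 forms (Rx 2).
S-24 and K-54 present → B-65 forms (Rx 3).
B-65 and E-18 present → A-46 forms (Rx 1).
A-46 present → R-75 forms (Rx 4).

Yes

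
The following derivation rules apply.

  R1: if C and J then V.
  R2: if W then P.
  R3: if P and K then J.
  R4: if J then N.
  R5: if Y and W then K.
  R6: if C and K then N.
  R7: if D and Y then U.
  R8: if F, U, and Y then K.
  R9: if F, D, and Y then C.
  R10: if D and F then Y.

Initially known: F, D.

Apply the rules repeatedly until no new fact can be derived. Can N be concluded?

D and F hold, so Y follows (R10).
From F, D, and Y, R9 gives C.
From D and Y, R7 gives U.
From F, U, and Y, R8 gives K.
C and K hold, so N follows (R6).

Yes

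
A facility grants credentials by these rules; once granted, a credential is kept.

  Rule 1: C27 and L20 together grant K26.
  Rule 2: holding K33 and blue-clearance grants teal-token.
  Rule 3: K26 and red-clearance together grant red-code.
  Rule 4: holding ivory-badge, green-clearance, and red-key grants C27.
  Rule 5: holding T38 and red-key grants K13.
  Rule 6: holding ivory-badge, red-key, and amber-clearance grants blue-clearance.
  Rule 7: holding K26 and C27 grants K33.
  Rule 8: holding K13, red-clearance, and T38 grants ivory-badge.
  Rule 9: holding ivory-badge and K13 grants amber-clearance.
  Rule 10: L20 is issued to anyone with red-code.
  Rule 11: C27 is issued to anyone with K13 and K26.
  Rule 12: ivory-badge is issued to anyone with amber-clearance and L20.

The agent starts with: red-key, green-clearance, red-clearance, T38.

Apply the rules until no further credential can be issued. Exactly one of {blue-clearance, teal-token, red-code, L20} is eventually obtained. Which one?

Holding T38 and red-key grants K13 (Rule 5).
Holding K13, red-clearance, and T38 grants ivory-badge (Rule 8).
Holding ivory-badge and K13 grants amber-clearance (Rule 9).
Holding ivory-badge, red-key, and amber-clearance grants blue-clearance (Rule 6).
teal-token would need K33 and blue-clearance (Rule 2), but K33 is never granted. red-code would need K26 and red-clearance (Rule 3), but K26 is never granted. L20 would need red-code (Rule 10), but red-code is never granted.

blue-clearance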